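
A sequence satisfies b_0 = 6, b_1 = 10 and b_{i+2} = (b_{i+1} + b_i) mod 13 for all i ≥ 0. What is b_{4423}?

4

Listing terms: b_0 = 6,  b_1 = 10,  b_2 = 3,  b_3 = 0,  b_4 = 3,  b_5 = 3,  b_6 = 6,  b_7 = 9,  b_8 = 2,  b_9 = 11,  b_{10} = 0,  b_{11} = 11,  b_{12} = 11,  b_{13} = 9,  b_{14} = 7,  b_{15} = 3,  b_{16} = 10,  b_{17} = 0,  b_{18} = 10,  b_{19} = 10,  b_{20} = 7,  b_{21} = 4,  b_{22} = 11,  b_{23} = 2,  b_{24} = 0,  b_{25} = 2,  b_{26} = 2,  b_{27} = 4,  b_{28} = 6,  b_{29} = 10.
Since (b_{28}, b_{29}) = (b_0, b_1) = (6, 10) (two consecutive terms determine the rest), the sequence is periodic with period 28.
(4423 - 0) mod 28 = 27, so b_{4423} = b_{27} = 4.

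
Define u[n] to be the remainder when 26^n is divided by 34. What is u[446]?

4

Computing terms: u[1] = 26, u[2] = 30, u[3] = 32, u[4] = 16, u[5] = 8, u[6] = 4, u[7] = 2, u[8] = 18, u[9] = 26.
Since u[9] = u[1] = 26, the sequence is periodic with period 8.
(446 - 1) mod 8 = 5, so u[446] = u[6] = 4.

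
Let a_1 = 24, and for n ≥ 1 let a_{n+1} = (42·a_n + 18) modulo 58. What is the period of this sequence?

14

a_1 = 24; a_2 = 40; a_3 = 16; a_4 = 52; a_5 = 56; a_6 = 50; a_7 = 30; a_8 = 2; a_9 = 44; a_{10} = 10; a_{11} = 32; a_{12} = 28; a_{13} = 34; a_{14} = 54; a_{15} = 24.
Since a_{15} = a_1 = 24, the sequence is periodic with period 14.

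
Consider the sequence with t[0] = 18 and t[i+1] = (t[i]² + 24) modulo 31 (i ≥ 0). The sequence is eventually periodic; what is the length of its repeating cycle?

4

Listing terms: t[0] = 18, t[1] = 7, t[2] = 11, t[3] = 21, t[4] = 0, t[5] = 24, t[6] = 11.
Since t[6] = t[2] = 11, the sequence is eventually periodic: after a pre-period of length 2 it cycles with period 4.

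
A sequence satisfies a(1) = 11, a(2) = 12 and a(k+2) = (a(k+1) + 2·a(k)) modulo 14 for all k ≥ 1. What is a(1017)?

6

Computing terms: a(1) = 11, a(2) = 12, a(3) = 6, a(4) = 2, a(5) = 0, a(6) = 4, a(7) = 4, a(8) = 12, a(9) = 6.
Since (a(8), a(9)) = (a(2), a(3)) = (12, 6) (two consecutive terms determine the rest), the sequence is eventually periodic: after a pre-period of length 1 it cycles with period 6.
For k ≥ 2, a(k) depends only on (k - 2) mod 6. (1017 - 2) mod 6 = 1, so a(1017) = a(3) = 6.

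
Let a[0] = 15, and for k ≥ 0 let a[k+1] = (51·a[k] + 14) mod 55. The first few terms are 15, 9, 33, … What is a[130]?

15

Listing terms: a[0] = 15, a[1] = 9, a[2] = 33, a[3] = 47, a[4] = 46, a[5] = 50, a[6] = 34, a[7] = 43, a[8] = 7, a[9] = 41, a[10] = 15.
The sequence repeats with period 10.
So a[130] = a[0 + ((130-0) mod 10)] = a[0] = 15.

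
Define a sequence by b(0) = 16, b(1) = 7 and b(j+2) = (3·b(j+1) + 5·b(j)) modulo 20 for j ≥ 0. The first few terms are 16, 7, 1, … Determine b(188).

9

Computing terms: b(0) = 16,  b(1) = 7,  b(2) = 1,  b(3) = 18,  b(4) = 19,  b(5) = 7,  b(6) = 16,  b(7) = 3,  b(8) = 9,  b(9) = 2,  b(10) = 11,  b(11) = 3,  b(12) = 4,  b(13) = 7,  b(14) = 1.
Since (b(13), b(14)) = (b(1), b(2)) = (7, 1) (two consecutive terms determine the rest), the sequence is eventually periodic: after a pre-period of length 1 it cycles with period 12.
For j ≥ 1, b(j) depends only on (j - 1) mod 12. (188 - 1) mod 12 = 7, so b(188) = b(8) = 9.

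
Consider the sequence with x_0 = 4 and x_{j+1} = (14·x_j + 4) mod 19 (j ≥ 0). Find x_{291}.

x_0 = 4, x_1 = 3, x_2 = 8, x_3 = 2, x_4 = 13, x_5 = 15, x_6 = 5, x_7 = 17, x_8 = 14, x_9 = 10, x_{10} = 11, x_{11} = 6, x_{12} = 12, x_{13} = 1, x_{14} = 18, x_{15} = 9, x_{16} = 16, x_{17} = 0, x_{18} = 4.
Since x_{18} = x_0 = 4, the sequence is periodic with period 18.
(291 - 0) mod 18 = 3, so x_{291} = x_3 = 2.

2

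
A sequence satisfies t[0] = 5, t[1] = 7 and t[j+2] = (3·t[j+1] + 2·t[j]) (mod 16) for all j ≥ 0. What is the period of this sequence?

Listing terms: t[0] = 5; t[1] = 7; t[2] = 15; t[3] = 11; t[4] = 15; t[5] = 3; t[6] = 7; t[7] = 11; t[8] = 15.
Since (t[7], t[8]) = (t[3], t[4]) = (11, 15) (two consecutive terms determine the rest), the sequence is eventually periodic: after a pre-period of length 3 it cycles with period 4.

4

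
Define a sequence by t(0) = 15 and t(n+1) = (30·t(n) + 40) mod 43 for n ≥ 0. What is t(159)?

t(0) = 15,  t(1) = 17,  t(2) = 34,  t(3) = 28,  t(4) = 20,  t(5) = 38,  t(6) = 19,  t(7) = 8,  t(8) = 22,  t(9) = 12,  t(10) = 13,  t(11) = 0,  t(12) = 40,  t(13) = 36,  t(14) = 2,  t(15) = 14,  t(16) = 30,  t(17) = 37,  t(18) = 32,  t(19) = 11,  t(20) = 26,  t(21) = 3,  t(22) = 1,  t(23) = 27,  t(24) = 33,  t(25) = 41,  t(26) = 23,  t(27) = 42,  t(28) = 10,  t(29) = 39,  t(30) = 6,  t(31) = 5,  t(32) = 18,  t(33) = 21,  t(34) = 25,  t(35) = 16,  t(36) = 4,  t(37) = 31,  t(38) = 24,  t(39) = 29,  t(40) = 7,  t(41) = 35,  t(42) = 15.
The sequence repeats with period 42.
So t(159) = t(0 + ((159-0) mod 42)) = t(33) = 21.

21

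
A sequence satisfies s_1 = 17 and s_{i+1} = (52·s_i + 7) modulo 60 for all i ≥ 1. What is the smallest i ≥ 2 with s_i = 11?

Listing terms: s_1 = 17, s_2 = 51, s_3 = 19, s_4 = 35, s_5 = 27, s_6 = 31, s_7 = 59, s_8 = 15, s_9 = 7, s_{10} = 11, s_{11} = 39, s_{12} = 55, s_{13} = 47, s_{14} = 51.
Since s_{14} = s_2 = 51, the sequence is eventually periodic: after a pre-period of length 1 it cycles with period 12.
The value 11 first appears (with i ≥ 2) at s_{10}.

10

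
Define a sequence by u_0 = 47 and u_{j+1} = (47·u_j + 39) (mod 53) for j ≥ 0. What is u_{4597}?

26

u_0 = 47, u_1 = 22, u_2 = 13, u_3 = 14, u_4 = 8, u_5 = 44, u_6 = 40, u_7 = 11, u_8 = 26, u_9 = 42, u_{10} = 52, u_{11} = 45, u_{12} = 34, u_{13} = 47.
The sequence repeats with period 13.
(4597 - 0) mod 13 = 8, so u_{4597} = u_8 = 26.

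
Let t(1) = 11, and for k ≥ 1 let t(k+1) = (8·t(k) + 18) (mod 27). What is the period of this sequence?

t(1) = 11; t(2) = 25; t(3) = 2; t(4) = 7; t(5) = 20; t(6) = 16; t(7) = 11.
The sequence repeats with period 6.

6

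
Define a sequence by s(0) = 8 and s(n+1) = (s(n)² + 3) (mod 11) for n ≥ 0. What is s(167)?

We have s(0) = 8, s(1) = 1, s(2) = 4, s(3) = 8.
Since s(3) = s(0) = 8, the sequence is periodic with period 3.
So s(167) = s(0 + ((167-0) mod 3)) = s(2) = 4.

4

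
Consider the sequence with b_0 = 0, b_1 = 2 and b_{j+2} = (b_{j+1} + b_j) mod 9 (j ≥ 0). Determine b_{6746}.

2

We have b_0 = 0; b_1 = 2; b_2 = 2; b_3 = 4; b_4 = 6; b_5 = 1; b_6 = 7; b_7 = 8; b_8 = 6; b_9 = 5; b_{10} = 2; b_{11} = 7; b_{12} = 0; b_{13} = 7; b_{14} = 7; b_{15} = 5; b_{16} = 3; b_{17} = 8; b_{18} = 2; b_{19} = 1; b_{20} = 3; b_{21} = 4; b_{22} = 7; b_{23} = 2; b_{24} = 0; b_{25} = 2.
Since (b_{24}, b_{25}) = (b_0, b_1) = (0, 2) (two consecutive terms determine the rest), the sequence is periodic with period 24.
(6746 - 0) mod 24 = 2, so b_{6746} = b_2 = 2.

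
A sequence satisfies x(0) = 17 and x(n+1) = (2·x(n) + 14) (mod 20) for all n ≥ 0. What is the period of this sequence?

x(0) = 17; x(1) = 8; x(2) = 10; x(3) = 14; x(4) = 2; x(5) = 18; x(6) = 10.
Since x(6) = x(2) = 10, the sequence is eventually periodic: after a pre-period of length 2 it cycles with period 4.

4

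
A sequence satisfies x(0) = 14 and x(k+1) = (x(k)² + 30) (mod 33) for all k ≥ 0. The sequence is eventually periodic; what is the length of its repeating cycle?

3

x(0) = 14,  x(1) = 28,  x(2) = 22,  x(3) = 19,  x(4) = 28.
Since x(4) = x(1) = 28, the sequence is eventually periodic: after a pre-period of length 1 it cycles with period 3.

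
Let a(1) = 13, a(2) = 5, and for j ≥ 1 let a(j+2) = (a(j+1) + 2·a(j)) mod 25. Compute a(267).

16

We have a(1) = 13,  a(2) = 5,  a(3) = 6,  a(4) = 16,  a(5) = 3,  a(6) = 10,  a(7) = 16,  a(8) = 11,  a(9) = 18,  a(10) = 15,  a(11) = 1,  a(12) = 6,  a(13) = 8,  a(14) = 20,  a(15) = 11,  a(16) = 1,  a(17) = 23,  a(18) = 0,  a(19) = 21,  a(20) = 21,  a(21) = 13,  a(22) = 5.
The sequence repeats with period 20.
So a(267) = a(1 + ((267-1) mod 20)) = a(7) = 16.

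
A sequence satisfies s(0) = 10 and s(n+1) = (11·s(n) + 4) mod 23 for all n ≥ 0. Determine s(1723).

8

We have s(0) = 10; s(1) = 22; s(2) = 16; s(3) = 19; s(4) = 6; s(5) = 1; s(6) = 15; s(7) = 8; s(8) = 0; s(9) = 4; s(10) = 2; s(11) = 3; s(12) = 14; s(13) = 20; s(14) = 17; s(15) = 7; s(16) = 12; s(17) = 21; s(18) = 5; s(19) = 13; s(20) = 9; s(21) = 11; s(22) = 10.
Since s(22) = s(0) = 10, the sequence is periodic with period 22.
(1723 - 0) mod 22 = 7, so s(1723) = s(7) = 8.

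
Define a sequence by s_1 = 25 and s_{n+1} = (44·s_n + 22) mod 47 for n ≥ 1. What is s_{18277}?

20

Listing terms: s_1 = 25, s_2 = 41, s_3 = 40, s_4 = 43, s_5 = 34, s_6 = 14, s_7 = 27, s_8 = 35, s_9 = 11, s_{10} = 36, s_{11} = 8, s_{12} = 45, s_{13} = 28, s_{14} = 32, s_{15} = 20, s_{16} = 9, s_{17} = 42, s_{18} = 37, s_{19} = 5, s_{20} = 7, s_{21} = 1, s_{22} = 19, s_{23} = 12, s_{24} = 33, s_{25} = 17, s_{26} = 18, s_{27} = 15, s_{28} = 24, s_{29} = 44, s_{30} = 31, s_{31} = 23, s_{32} = 0, s_{33} = 22, s_{34} = 3, s_{35} = 13, s_{36} = 30, s_{37} = 26, s_{38} = 38, s_{39} = 2, s_{40} = 16, s_{41} = 21, s_{42} = 6, s_{43} = 4, s_{44} = 10, s_{45} = 39, s_{46} = 46, s_{47} = 25.
The sequence repeats with period 46.
(18277 - 1) mod 46 = 14, so s_{18277} = s_{15} = 20.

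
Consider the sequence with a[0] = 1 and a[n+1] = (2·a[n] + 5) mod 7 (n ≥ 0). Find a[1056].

Listing terms: a[0] = 1, a[1] = 0, a[2] = 5, a[3] = 1.
Since a[3] = a[0] = 1, the sequence is periodic with period 3.
(1056 - 0) mod 3 = 0, so a[1056] = a[0] = 1.

1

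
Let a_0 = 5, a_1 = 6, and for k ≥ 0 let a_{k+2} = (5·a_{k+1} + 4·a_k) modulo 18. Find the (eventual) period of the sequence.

We have a_0 = 5,  a_1 = 6,  a_2 = 14,  a_3 = 4,  a_4 = 4,  a_5 = 0,  a_6 = 16,  a_7 = 8,  a_8 = 14,  a_9 = 12,  a_{10} = 8,  a_{11} = 16,  a_{12} = 4,  a_{13} = 12,  a_{14} = 4,  a_{15} = 14,  a_{16} = 14,  a_{17} = 0,  a_{18} = 2,  a_{19} = 10,  a_{20} = 4,  a_{21} = 6,  a_{22} = 10,  a_{23} = 2,  a_{24} = 14,  a_{25} = 6,  a_{26} = 14.
Since (a_{25}, a_{26}) = (a_1, a_2) = (6, 14) (two consecutive terms determine the rest), the sequence is eventually periodic: after a pre-period of length 1 it cycles with period 24.

24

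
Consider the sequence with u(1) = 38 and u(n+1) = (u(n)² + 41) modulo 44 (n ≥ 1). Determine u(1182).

41

We have u(1) = 38, u(2) = 33, u(3) = 30, u(4) = 17, u(5) = 22, u(6) = 41, u(7) = 6, u(8) = 33.
Since u(8) = u(2) = 33, the sequence is eventually periodic: after a pre-period of length 1 it cycles with period 6.
For n ≥ 2, u(n) depends only on (n - 2) mod 6. (1182 - 2) mod 6 = 4, so u(1182) = u(6) = 41.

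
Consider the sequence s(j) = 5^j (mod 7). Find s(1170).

1

Computing terms: s(0) = 1; s(1) = 5; s(2) = 4; s(3) = 6; s(4) = 2; s(5) = 3; s(6) = 1.
Since s(6) = s(0) = 1, the sequence is periodic with period 6.
(1170 - 0) mod 6 = 0, so s(1170) = s(0) = 1.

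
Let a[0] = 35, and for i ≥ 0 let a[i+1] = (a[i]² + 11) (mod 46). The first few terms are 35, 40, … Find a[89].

We have a[0] = 35, a[1] = 40, a[2] = 1, a[3] = 12, a[4] = 17, a[5] = 24, a[6] = 35.
Since a[6] = a[0] = 35, the sequence is periodic with period 6.
(89 - 0) mod 6 = 5, so a[89] = a[5] = 24.

24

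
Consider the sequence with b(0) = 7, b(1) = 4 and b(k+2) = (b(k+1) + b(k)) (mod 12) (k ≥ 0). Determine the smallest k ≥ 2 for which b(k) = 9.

11

We have b(0) = 7, b(1) = 4, b(2) = 11, b(3) = 3, b(4) = 2, b(5) = 5, b(6) = 7, b(7) = 0, b(8) = 7, b(9) = 7, b(10) = 2, b(11) = 9, b(12) = 11, b(13) = 8, b(14) = 7, b(15) = 3, b(16) = 10, b(17) = 1, b(18) = 11, b(19) = 0, b(20) = 11, b(21) = 11, b(22) = 10, b(23) = 9, b(24) = 7, b(25) = 4.
The sequence repeats with period 24.
The value 9 first appears (with k ≥ 2) at b(11).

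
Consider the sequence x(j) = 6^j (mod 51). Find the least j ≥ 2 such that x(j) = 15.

10

Computing terms: x(1) = 6, x(2) = 36, x(3) = 12, x(4) = 21, x(5) = 24, x(6) = 42, x(7) = 48, x(8) = 33, x(9) = 45, x(10) = 15, x(11) = 39, x(12) = 30, x(13) = 27, x(14) = 9, x(15) = 3, x(16) = 18, x(17) = 6.
The sequence repeats with period 16.
The value 15 first appears (with j ≥ 2) at x(10).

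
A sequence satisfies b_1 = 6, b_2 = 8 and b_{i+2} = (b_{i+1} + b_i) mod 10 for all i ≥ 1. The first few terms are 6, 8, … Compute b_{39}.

4

Computing terms: b_1 = 6,  b_2 = 8,  b_3 = 4,  b_4 = 2,  b_5 = 6,  b_6 = 8.
The sequence repeats with period 4.
(39 - 1) mod 4 = 2, so b_{39} = b_3 = 4.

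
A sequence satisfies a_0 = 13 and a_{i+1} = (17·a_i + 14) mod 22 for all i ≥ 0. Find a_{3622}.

5

Computing terms: a_0 = 13,  a_1 = 15,  a_2 = 5,  a_3 = 11,  a_4 = 3,  a_5 = 21,  a_6 = 19,  a_7 = 7,  a_8 = 1,  a_9 = 9,  a_{10} = 13.
Since a_{10} = a_0 = 13, the sequence is periodic with period 10.
So a_{3622} = a_{0 + ((3622-0) mod 10)} = a_2 = 5.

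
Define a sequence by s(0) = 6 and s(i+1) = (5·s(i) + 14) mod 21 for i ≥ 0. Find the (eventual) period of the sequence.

Listing terms: s(0) = 6, s(1) = 2, s(2) = 3, s(3) = 8, s(4) = 12, s(5) = 11, s(6) = 6.
Since s(6) = s(0) = 6, the sequence is periodic with period 6.

6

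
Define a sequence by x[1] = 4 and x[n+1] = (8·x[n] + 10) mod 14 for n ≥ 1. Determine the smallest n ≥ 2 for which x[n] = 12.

6

Listing terms: x[1] = 4,  x[2] = 0,  x[3] = 10,  x[4] = 6,  x[5] = 2,  x[6] = 12,  x[7] = 8,  x[8] = 4.
The sequence repeats with period 7.
The value 12 first appears (with n ≥ 2) at x[6].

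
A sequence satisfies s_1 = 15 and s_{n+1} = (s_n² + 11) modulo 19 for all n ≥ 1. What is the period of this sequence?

We have s_1 = 15,  s_2 = 8,  s_3 = 18,  s_4 = 12,  s_5 = 3,  s_6 = 1,  s_7 = 12.
Since s_7 = s_4 = 12, the sequence is eventually periodic: after a pre-period of length 3 it cycles with period 3.

3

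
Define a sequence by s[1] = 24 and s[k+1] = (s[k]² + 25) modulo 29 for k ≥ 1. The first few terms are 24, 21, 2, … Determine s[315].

2

Listing terms: s[1] = 24, s[2] = 21, s[3] = 2, s[4] = 0, s[5] = 25, s[6] = 12, s[7] = 24.
The sequence repeats with period 6.
So s[315] = s[1 + ((315-1) mod 6)] = s[3] = 2.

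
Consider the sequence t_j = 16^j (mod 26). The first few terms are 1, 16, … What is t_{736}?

16

Computing terms: t_0 = 1,  t_1 = 16,  t_2 = 22,  t_3 = 14,  t_4 = 16.
Since t_4 = t_1 = 16, the sequence is eventually periodic: after a pre-period of length 1 it cycles with period 3.
For j ≥ 1, t_j depends only on (j - 1) mod 3. (736 - 1) mod 3 = 0, so t_{736} = t_1 = 16.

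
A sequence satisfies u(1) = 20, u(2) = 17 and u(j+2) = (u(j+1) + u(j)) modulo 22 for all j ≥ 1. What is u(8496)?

We have u(1) = 20, u(2) = 17, u(3) = 15, u(4) = 10, u(5) = 3, u(6) = 13, u(7) = 16, u(8) = 7, u(9) = 1, u(10) = 8, u(11) = 9, u(12) = 17, u(13) = 4, u(14) = 21, u(15) = 3, u(16) = 2, u(17) = 5, u(18) = 7, u(19) = 12, u(20) = 19, u(21) = 9, u(22) = 6, u(23) = 15, u(24) = 21, u(25) = 14, u(26) = 13, u(27) = 5, u(28) = 18, u(29) = 1, u(30) = 19, u(31) = 20, u(32) = 17.
The sequence repeats with period 30.
(8496 - 1) mod 30 = 5, so u(8496) = u(6) = 13.

13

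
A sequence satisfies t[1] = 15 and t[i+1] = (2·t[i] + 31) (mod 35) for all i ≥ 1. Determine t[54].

6

t[1] = 15; t[2] = 26; t[3] = 13; t[4] = 22; t[5] = 5; t[6] = 6; t[7] = 8; t[8] = 12; t[9] = 20; t[10] = 1; t[11] = 33; t[12] = 27; t[13] = 15.
Since t[13] = t[1] = 15, the sequence is periodic with period 12.
(54 - 1) mod 12 = 5, so t[54] = t[6] = 6.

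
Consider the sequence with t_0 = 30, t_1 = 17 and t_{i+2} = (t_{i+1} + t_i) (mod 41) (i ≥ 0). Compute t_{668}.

32

Listing terms: t_0 = 30, t_1 = 17, t_2 = 6, t_3 = 23, t_4 = 29, t_5 = 11, t_6 = 40, t_7 = 10, t_8 = 9, t_9 = 19, t_{10} = 28, t_{11} = 6, t_{12} = 34, t_{13} = 40, t_{14} = 33, t_{15} = 32, t_{16} = 24, t_{17} = 15, t_{18} = 39, t_{19} = 13, t_{20} = 11, t_{21} = 24, t_{22} = 35, t_{23} = 18, t_{24} = 12, t_{25} = 30, t_{26} = 1, t_{27} = 31, t_{28} = 32, t_{29} = 22, t_{30} = 13, t_{31} = 35, t_{32} = 7, t_{33} = 1, t_{34} = 8, t_{35} = 9, t_{36} = 17, t_{37} = 26, t_{38} = 2, t_{39} = 28, t_{40} = 30, t_{41} = 17.
The sequence repeats with period 40.
(668 - 0) mod 40 = 28, so t_{668} = t_{28} = 32.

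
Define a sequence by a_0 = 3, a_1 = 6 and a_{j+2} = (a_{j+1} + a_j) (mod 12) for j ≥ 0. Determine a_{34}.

Computing terms: a_0 = 3,  a_1 = 6,  a_2 = 9,  a_3 = 3,  a_4 = 0,  a_5 = 3,  a_6 = 3,  a_7 = 6.
Since (a_6, a_7) = (a_0, a_1) = (3, 6) (two consecutive terms determine the rest), the sequence is periodic with period 6.
So a_{34} = a_{0 + ((34-0) mod 6)} = a_4 = 0.

0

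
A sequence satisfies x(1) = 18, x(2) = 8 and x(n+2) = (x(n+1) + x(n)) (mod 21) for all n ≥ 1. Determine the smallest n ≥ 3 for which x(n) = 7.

Listing terms: x(1) = 18; x(2) = 8; x(3) = 5; x(4) = 13; x(5) = 18; x(6) = 10; x(7) = 7; x(8) = 17; x(9) = 3; x(10) = 20; x(11) = 2; x(12) = 1; x(13) = 3; x(14) = 4; x(15) = 7; x(16) = 11; x(17) = 18; x(18) = 8.
Since (x(17), x(18)) = (x(1), x(2)) = (18, 8) (two consecutive terms determine the rest), the sequence is periodic with period 16.
The value 7 first appears (with n ≥ 3) at x(7).

7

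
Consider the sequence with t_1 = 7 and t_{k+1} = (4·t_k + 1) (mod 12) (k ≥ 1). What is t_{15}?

t_1 = 7; t_2 = 5; t_3 = 9; t_4 = 1; t_5 = 5.
Since t_5 = t_2 = 5, the sequence is eventually periodic: after a pre-period of length 1 it cycles with period 3.
For k ≥ 2, t_k depends only on (k - 2) mod 3. (15 - 2) mod 3 = 1, so t_{15} = t_3 = 9.

9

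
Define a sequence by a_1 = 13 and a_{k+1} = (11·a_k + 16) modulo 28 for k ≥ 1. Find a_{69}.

Listing terms: a_1 = 13,  a_2 = 19,  a_3 = 1,  a_4 = 27,  a_5 = 5,  a_6 = 15,  a_7 = 13.
The sequence repeats with period 6.
So a_{69} = a_{1 + ((69-1) mod 6)} = a_3 = 1.

1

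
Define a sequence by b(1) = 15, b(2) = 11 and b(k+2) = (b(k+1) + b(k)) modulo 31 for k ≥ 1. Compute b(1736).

b(1) = 15, b(2) = 11, b(3) = 26, b(4) = 6, b(5) = 1, b(6) = 7, b(7) = 8, b(8) = 15, b(9) = 23, b(10) = 7, b(11) = 30, b(12) = 6, b(13) = 5, b(14) = 11, b(15) = 16, b(16) = 27, b(17) = 12, b(18) = 8, b(19) = 20, b(20) = 28, b(21) = 17, b(22) = 14, b(23) = 0, b(24) = 14, b(25) = 14, b(26) = 28, b(27) = 11, b(28) = 8, b(29) = 19, b(30) = 27, b(31) = 15, b(32) = 11.
Since (b(31), b(32)) = (b(1), b(2)) = (15, 11) (two consecutive terms determine the rest), the sequence is periodic with period 30.
So b(1736) = b(1 + ((1736-1) mod 30)) = b(26) = 28.

28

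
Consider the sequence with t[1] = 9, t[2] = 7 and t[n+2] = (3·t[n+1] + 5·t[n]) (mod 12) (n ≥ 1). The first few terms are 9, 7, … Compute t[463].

9

Computing terms: t[1] = 9; t[2] = 7; t[3] = 6; t[4] = 5; t[5] = 9; t[6] = 4; t[7] = 9; t[8] = 11; t[9] = 6; t[10] = 1; t[11] = 9; t[12] = 8; t[13] = 9; t[14] = 7.
Since (t[13], t[14]) = (t[1], t[2]) = (9, 7) (two consecutive terms determine the rest), the sequence is periodic with period 12.
So t[463] = t[1 + ((463-1) mod 12)] = t[7] = 9.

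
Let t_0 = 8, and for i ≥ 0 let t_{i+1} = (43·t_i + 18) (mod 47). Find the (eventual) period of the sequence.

We have t_0 = 8, t_1 = 33, t_2 = 27, t_3 = 4, t_4 = 2, t_5 = 10, t_6 = 25, t_7 = 12, t_8 = 17, t_9 = 44, t_{10} = 30, t_{11} = 39, t_{12} = 3, t_{13} = 6, t_{14} = 41, t_{15} = 42, t_{16} = 38, t_{17} = 7, t_{18} = 37, t_{19} = 11, t_{20} = 21, t_{21} = 28, t_{22} = 0, t_{23} = 18, t_{24} = 40, t_{25} = 46, t_{26} = 22, t_{27} = 24, t_{28} = 16, t_{29} = 1, t_{30} = 14, t_{31} = 9, t_{32} = 29, t_{33} = 43, t_{34} = 34, t_{35} = 23, t_{36} = 20, t_{37} = 32, t_{38} = 31, t_{39} = 35, t_{40} = 19, t_{41} = 36, t_{42} = 15, t_{43} = 5, t_{44} = 45, t_{45} = 26, t_{46} = 8.
Since t_{46} = t_0 = 8, the sequence is periodic with period 46.

46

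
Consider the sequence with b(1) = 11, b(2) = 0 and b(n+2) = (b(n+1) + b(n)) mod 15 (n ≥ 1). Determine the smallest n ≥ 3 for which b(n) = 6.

Computing terms: b(1) = 11; b(2) = 0; b(3) = 11; b(4) = 11; b(5) = 7; b(6) = 3; b(7) = 10; b(8) = 13; b(9) = 8; b(10) = 6; b(11) = 14; b(12) = 5; b(13) = 4; b(14) = 9; b(15) = 13; b(16) = 7; b(17) = 5; b(18) = 12; b(19) = 2; b(20) = 14; b(21) = 1; b(22) = 0; b(23) = 1; b(24) = 1; b(25) = 2; b(26) = 3; b(27) = 5; b(28) = 8; b(29) = 13; b(30) = 6; b(31) = 4; b(32) = 10; b(33) = 14; b(34) = 9; b(35) = 8; b(36) = 2; b(37) = 10; b(38) = 12; b(39) = 7; b(40) = 4; b(41) = 11; b(42) = 0.
The sequence repeats with period 40.
The value 6 first appears (with n ≥ 3) at b(10).

10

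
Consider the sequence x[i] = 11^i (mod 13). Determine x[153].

Computing terms: x[0] = 1, x[1] = 11, x[2] = 4, x[3] = 5, x[4] = 3, x[5] = 7, x[6] = 12, x[7] = 2, x[8] = 9, x[9] = 8, x[10] = 10, x[11] = 6, x[12] = 1.
The sequence repeats with period 12.
So x[153] = x[0 + ((153-0) mod 12)] = x[9] = 8.

8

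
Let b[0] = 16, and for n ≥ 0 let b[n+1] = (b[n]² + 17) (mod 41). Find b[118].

Computing terms: b[0] = 16,  b[1] = 27,  b[2] = 8,  b[3] = 40,  b[4] = 18,  b[5] = 13,  b[6] = 22,  b[7] = 9,  b[8] = 16.
Since b[8] = b[0] = 16, the sequence is periodic with period 8.
So b[118] = b[0 + ((118-0) mod 8)] = b[6] = 22.

22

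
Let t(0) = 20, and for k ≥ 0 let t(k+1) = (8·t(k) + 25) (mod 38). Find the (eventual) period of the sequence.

6

t(0) = 20,  t(1) = 33,  t(2) = 23,  t(3) = 19,  t(4) = 25,  t(5) = 35,  t(6) = 1,  t(7) = 33.
Since t(7) = t(1) = 33, the sequence is eventually periodic: after a pre-period of length 1 it cycles with period 6.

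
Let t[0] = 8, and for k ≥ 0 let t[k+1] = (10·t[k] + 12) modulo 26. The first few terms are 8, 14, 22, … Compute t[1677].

24

t[0] = 8, t[1] = 14, t[2] = 22, t[3] = 24, t[4] = 18, t[5] = 10, t[6] = 8.
The sequence repeats with period 6.
So t[1677] = t[0 + ((1677-0) mod 6)] = t[3] = 24.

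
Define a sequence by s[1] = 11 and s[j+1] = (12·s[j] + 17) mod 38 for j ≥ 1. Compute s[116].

s[1] = 11,  s[2] = 35,  s[3] = 19,  s[4] = 17,  s[5] = 31,  s[6] = 9,  s[7] = 11.
Since s[7] = s[1] = 11, the sequence is periodic with period 6.
(116 - 1) mod 6 = 1, so s[116] = s[2] = 35.

35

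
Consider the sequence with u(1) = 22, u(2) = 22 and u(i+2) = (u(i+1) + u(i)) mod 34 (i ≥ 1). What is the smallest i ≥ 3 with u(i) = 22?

u(1) = 22, u(2) = 22, u(3) = 10, u(4) = 32, u(5) = 8, u(6) = 6, u(7) = 14, u(8) = 20, u(9) = 0, u(10) = 20, u(11) = 20, u(12) = 6, u(13) = 26, u(14) = 32, u(15) = 24, u(16) = 22, u(17) = 12, u(18) = 0, u(19) = 12, u(20) = 12, u(21) = 24, u(22) = 2, u(23) = 26, u(24) = 28, u(25) = 20, u(26) = 14, u(27) = 0, u(28) = 14, u(29) = 14, u(30) = 28, u(31) = 8, u(32) = 2, u(33) = 10, u(34) = 12, u(35) = 22, u(36) = 0, u(37) = 22, u(38) = 22.
Since (u(37), u(38)) = (u(1), u(2)) = (22, 22) (two consecutive terms determine the rest), the sequence is periodic with period 36.
The value 22 first appears (with i ≥ 3) at u(16).

16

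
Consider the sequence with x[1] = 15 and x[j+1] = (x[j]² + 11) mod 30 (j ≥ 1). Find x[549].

27

Computing terms: x[1] = 15,  x[2] = 26,  x[3] = 27,  x[4] = 20,  x[5] = 21,  x[6] = 2,  x[7] = 15.
Since x[7] = x[1] = 15, the sequence is periodic with period 6.
(549 - 1) mod 6 = 2, so x[549] = x[3] = 27.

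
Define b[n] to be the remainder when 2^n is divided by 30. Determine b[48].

b[0] = 1, b[1] = 2, b[2] = 4, b[3] = 8, b[4] = 16, b[5] = 2.
Since b[5] = b[1] = 2, the sequence is eventually periodic: after a pre-period of length 1 it cycles with period 4.
For n ≥ 1, b[n] depends only on (n - 1) mod 4. (48 - 1) mod 4 = 3, so b[48] = b[4] = 16.

16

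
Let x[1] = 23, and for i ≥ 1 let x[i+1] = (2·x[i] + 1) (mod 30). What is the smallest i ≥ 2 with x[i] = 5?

3

We have x[1] = 23, x[2] = 17, x[3] = 5, x[4] = 11, x[5] = 23.
Since x[5] = x[1] = 23, the sequence is periodic with period 4.
The value 5 first appears (with i ≥ 2) at x[3].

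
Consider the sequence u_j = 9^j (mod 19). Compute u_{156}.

7

Listing terms: u_0 = 1; u_1 = 9; u_2 = 5; u_3 = 7; u_4 = 6; u_5 = 16; u_6 = 11; u_7 = 4; u_8 = 17; u_9 = 1.
The sequence repeats with period 9.
So u_{156} = u_{0 + ((156-0) mod 9)} = u_3 = 7.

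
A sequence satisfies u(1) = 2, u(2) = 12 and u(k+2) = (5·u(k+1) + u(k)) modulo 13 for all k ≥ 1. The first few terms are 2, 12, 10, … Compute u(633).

3

Listing terms: u(1) = 2,  u(2) = 12,  u(3) = 10,  u(4) = 10,  u(5) = 8,  u(6) = 11,  u(7) = 11,  u(8) = 1,  u(9) = 3,  u(10) = 3,  u(11) = 5,  u(12) = 2,  u(13) = 2,  u(14) = 12.
The sequence repeats with period 12.
So u(633) = u(1 + ((633-1) mod 12)) = u(9) = 3.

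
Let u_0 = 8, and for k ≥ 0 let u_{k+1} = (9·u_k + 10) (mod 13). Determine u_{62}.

7

Listing terms: u_0 = 8, u_1 = 4, u_2 = 7, u_3 = 8.
The sequence repeats with period 3.
(62 - 0) mod 3 = 2, so u_{62} = u_2 = 7.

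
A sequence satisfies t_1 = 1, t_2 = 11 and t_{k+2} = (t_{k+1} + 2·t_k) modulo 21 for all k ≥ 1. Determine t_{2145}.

13

Computing terms: t_1 = 1,  t_2 = 11,  t_3 = 13,  t_4 = 14,  t_5 = 19,  t_6 = 5,  t_7 = 1,  t_8 = 11.
The sequence repeats with period 6.
(2145 - 1) mod 6 = 2, so t_{2145} = t_3 = 13.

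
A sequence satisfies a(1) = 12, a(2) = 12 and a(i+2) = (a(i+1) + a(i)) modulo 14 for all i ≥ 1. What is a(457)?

2

Computing terms: a(1) = 12; a(2) = 12; a(3) = 10; a(4) = 8; a(5) = 4; a(6) = 12; a(7) = 2; a(8) = 0; a(9) = 2; a(10) = 2; a(11) = 4; a(12) = 6; a(13) = 10; a(14) = 2; a(15) = 12; a(16) = 0; a(17) = 12; a(18) = 12.
Since (a(17), a(18)) = (a(1), a(2)) = (12, 12) (two consecutive terms determine the rest), the sequence is periodic with period 16.
(457 - 1) mod 16 = 8, so a(457) = a(9) = 2.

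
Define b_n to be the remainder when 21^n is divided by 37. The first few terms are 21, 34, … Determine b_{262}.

16

b_1 = 21, b_2 = 34, b_3 = 11, b_4 = 9, b_5 = 4, b_6 = 10, b_7 = 25, b_8 = 7, b_9 = 36, b_{10} = 16, b_{11} = 3, b_{12} = 26, b_{13} = 28, b_{14} = 33, b_{15} = 27, b_{16} = 12, b_{17} = 30, b_{18} = 1, b_{19} = 21.
Since b_{19} = b_1 = 21, the sequence is periodic with period 18.
So b_{262} = b_{1 + ((262-1) mod 18)} = b_{10} = 16.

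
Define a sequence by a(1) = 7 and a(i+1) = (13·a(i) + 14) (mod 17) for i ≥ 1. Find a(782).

a(1) = 7; a(2) = 3; a(3) = 2; a(4) = 6; a(5) = 7.
Since a(5) = a(1) = 7, the sequence is periodic with period 4.
(782 - 1) mod 4 = 1, so a(782) = a(2) = 3.

3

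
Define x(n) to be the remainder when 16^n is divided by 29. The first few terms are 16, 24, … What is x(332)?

Computing terms: x(1) = 16, x(2) = 24, x(3) = 7, x(4) = 25, x(5) = 23, x(6) = 20, x(7) = 1, x(8) = 16.
Since x(8) = x(1) = 16, the sequence is periodic with period 7.
So x(332) = x(1 + ((332-1) mod 7)) = x(3) = 7.

7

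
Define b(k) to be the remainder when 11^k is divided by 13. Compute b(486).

Computing terms: b(0) = 1,  b(1) = 11,  b(2) = 4,  b(3) = 5,  b(4) = 3,  b(5) = 7,  b(6) = 12,  b(7) = 2,  b(8) = 9,  b(9) = 8,  b(10) = 10,  b(11) = 6,  b(12) = 1.
Since b(12) = b(0) = 1, the sequence is periodic with period 12.
(486 - 0) mod 12 = 6, so b(486) = b(6) = 12.

12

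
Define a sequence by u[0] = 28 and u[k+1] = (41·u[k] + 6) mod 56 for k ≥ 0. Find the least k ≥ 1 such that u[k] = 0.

u[0] = 28, u[1] = 34, u[2] = 0, u[3] = 6, u[4] = 28.
Since u[4] = u[0] = 28, the sequence is periodic with period 4.
The value 0 first appears (with k ≥ 1) at u[2].

2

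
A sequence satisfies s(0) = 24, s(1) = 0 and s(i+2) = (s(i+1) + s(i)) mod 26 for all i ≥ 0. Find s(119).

10

We have s(0) = 24, s(1) = 0, s(2) = 24, s(3) = 24, s(4) = 22, s(5) = 20, s(6) = 16, s(7) = 10, s(8) = 0, s(9) = 10, s(10) = 10, s(11) = 20, s(12) = 4, s(13) = 24, s(14) = 2, s(15) = 0, s(16) = 2, s(17) = 2, s(18) = 4, s(19) = 6, s(20) = 10, s(21) = 16, s(22) = 0, s(23) = 16, s(24) = 16, s(25) = 6, s(26) = 22, s(27) = 2, s(28) = 24, s(29) = 0.
The sequence repeats with period 28.
So s(119) = s(0 + ((119-0) mod 28)) = s(7) = 10.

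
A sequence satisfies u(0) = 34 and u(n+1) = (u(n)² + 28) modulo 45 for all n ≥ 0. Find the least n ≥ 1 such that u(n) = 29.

Listing terms: u(0) = 34,  u(1) = 14,  u(2) = 44,  u(3) = 29,  u(4) = 14.
Since u(4) = u(1) = 14, the sequence is eventually periodic: after a pre-period of length 1 it cycles with period 3.
The value 29 first appears (with n ≥ 1) at u(3).

3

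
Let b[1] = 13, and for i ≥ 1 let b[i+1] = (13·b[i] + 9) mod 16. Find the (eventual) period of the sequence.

16

Listing terms: b[1] = 13,  b[2] = 2,  b[3] = 3,  b[4] = 0,  b[5] = 9,  b[6] = 14,  b[7] = 15,  b[8] = 12,  b[9] = 5,  b[10] = 10,  b[11] = 11,  b[12] = 8,  b[13] = 1,  b[14] = 6,  b[15] = 7,  b[16] = 4,  b[17] = 13.
Since b[17] = b[1] = 13, the sequence is periodic with period 16.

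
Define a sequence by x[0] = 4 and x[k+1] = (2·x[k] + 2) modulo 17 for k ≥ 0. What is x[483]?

12

Listing terms: x[0] = 4,  x[1] = 10,  x[2] = 5,  x[3] = 12,  x[4] = 9,  x[5] = 3,  x[6] = 8,  x[7] = 1,  x[8] = 4.
Since x[8] = x[0] = 4, the sequence is periodic with period 8.
(483 - 0) mod 8 = 3, so x[483] = x[3] = 12.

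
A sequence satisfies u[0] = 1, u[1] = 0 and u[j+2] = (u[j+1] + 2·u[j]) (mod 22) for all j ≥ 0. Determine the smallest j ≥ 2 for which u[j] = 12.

Listing terms: u[0] = 1,  u[1] = 0,  u[2] = 2,  u[3] = 2,  u[4] = 6,  u[5] = 10,  u[6] = 0,  u[7] = 20,  u[8] = 20,  u[9] = 16,  u[10] = 12,  u[11] = 0,  u[12] = 2.
Since (u[11], u[12]) = (u[1], u[2]) = (0, 2) (two consecutive terms determine the rest), the sequence is eventually periodic: after a pre-period of length 1 it cycles with period 10.
The value 12 first appears (with j ≥ 2) at u[10].

10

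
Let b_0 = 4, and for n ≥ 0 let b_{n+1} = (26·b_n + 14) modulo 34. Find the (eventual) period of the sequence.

We have b_0 = 4; b_1 = 16; b_2 = 22; b_3 = 8; b_4 = 18; b_5 = 6; b_6 = 0; b_7 = 14; b_8 = 4.
The sequence repeats with period 8.

8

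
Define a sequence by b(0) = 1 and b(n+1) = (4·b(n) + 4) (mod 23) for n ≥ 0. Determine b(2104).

10

Listing terms: b(0) = 1,  b(1) = 8,  b(2) = 13,  b(3) = 10,  b(4) = 21,  b(5) = 19,  b(6) = 11,  b(7) = 2,  b(8) = 12,  b(9) = 6,  b(10) = 5,  b(11) = 1.
The sequence repeats with period 11.
So b(2104) = b(0 + ((2104-0) mod 11)) = b(3) = 10.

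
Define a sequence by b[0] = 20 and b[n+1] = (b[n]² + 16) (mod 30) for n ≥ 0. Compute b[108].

20

Computing terms: b[0] = 20, b[1] = 26, b[2] = 2, b[3] = 20.
The sequence repeats with period 3.
So b[108] = b[0 + ((108-0) mod 3)] = b[0] = 20.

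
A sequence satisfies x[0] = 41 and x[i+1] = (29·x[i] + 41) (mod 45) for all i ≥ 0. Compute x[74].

26

Computing terms: x[0] = 41; x[1] = 15; x[2] = 26; x[3] = 30; x[4] = 11; x[5] = 0; x[6] = 41.
Since x[6] = x[0] = 41, the sequence is periodic with period 6.
(74 - 0) mod 6 = 2, so x[74] = x[2] = 26.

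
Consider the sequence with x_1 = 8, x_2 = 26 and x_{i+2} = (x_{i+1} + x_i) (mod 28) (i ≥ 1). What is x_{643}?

x_1 = 8; x_2 = 26; x_3 = 6; x_4 = 4; x_5 = 10; x_6 = 14; x_7 = 24; x_8 = 10; x_9 = 6; x_{10} = 16; x_{11} = 22; x_{12} = 10; x_{13} = 4; x_{14} = 14; x_{15} = 18; x_{16} = 4; x_{17} = 22; x_{18} = 26; x_{19} = 20; x_{20} = 18; x_{21} = 10; x_{22} = 0; x_{23} = 10; x_{24} = 10; x_{25} = 20; x_{26} = 2; x_{27} = 22; x_{28} = 24; x_{29} = 18; x_{30} = 14; x_{31} = 4; x_{32} = 18; x_{33} = 22; x_{34} = 12; x_{35} = 6; x_{36} = 18; x_{37} = 24; x_{38} = 14; x_{39} = 10; x_{40} = 24; x_{41} = 6; x_{42} = 2; x_{43} = 8; x_{44} = 10; x_{45} = 18; x_{46} = 0; x_{47} = 18; x_{48} = 18; x_{49} = 8; x_{50} = 26.
Since (x_{49}, x_{50}) = (x_1, x_2) = (8, 26) (two consecutive terms determine the rest), the sequence is periodic with period 48.
So x_{643} = x_{1 + ((643-1) mod 48)} = x_{19} = 20.

20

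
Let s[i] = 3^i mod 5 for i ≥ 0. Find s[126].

Listing terms: s[0] = 1,  s[1] = 3,  s[2] = 4,  s[3] = 2,  s[4] = 1.
Since s[4] = s[0] = 1, the sequence is periodic with period 4.
(126 - 0) mod 4 = 2, so s[126] = s[2] = 4.

4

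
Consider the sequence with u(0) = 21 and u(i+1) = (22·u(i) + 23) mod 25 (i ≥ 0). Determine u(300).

Computing terms: u(0) = 21,  u(1) = 10,  u(2) = 18,  u(3) = 19,  u(4) = 16,  u(5) = 0,  u(6) = 23,  u(7) = 4,  u(8) = 11,  u(9) = 15,  u(10) = 3,  u(11) = 14,  u(12) = 6,  u(13) = 5,  u(14) = 8,  u(15) = 24,  u(16) = 1,  u(17) = 20,  u(18) = 13,  u(19) = 9,  u(20) = 21.
Since u(20) = u(0) = 21, the sequence is periodic with period 20.
(300 - 0) mod 20 = 0, so u(300) = u(0) = 21.

21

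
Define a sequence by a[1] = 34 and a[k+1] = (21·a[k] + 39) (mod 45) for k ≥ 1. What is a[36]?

39

a[1] = 34; a[2] = 33; a[3] = 12; a[4] = 21; a[5] = 30; a[6] = 39; a[7] = 3; a[8] = 12.
Since a[8] = a[3] = 12, the sequence is eventually periodic: after a pre-period of length 2 it cycles with period 5.
For k ≥ 3, a[k] depends only on (k - 3) mod 5. (36 - 3) mod 5 = 3, so a[36] = a[6] = 39.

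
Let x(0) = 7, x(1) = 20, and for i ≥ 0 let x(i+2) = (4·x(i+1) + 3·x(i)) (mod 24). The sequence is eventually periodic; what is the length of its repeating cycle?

4

We have x(0) = 7,  x(1) = 20,  x(2) = 5,  x(3) = 8,  x(4) = 23,  x(5) = 20,  x(6) = 5.
Since (x(5), x(6)) = (x(1), x(2)) = (20, 5) (two consecutive terms determine the rest), the sequence is eventually periodic: after a pre-period of length 1 it cycles with period 4.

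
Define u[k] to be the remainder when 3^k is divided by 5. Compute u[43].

2

Computing terms: u[0] = 1; u[1] = 3; u[2] = 4; u[3] = 2; u[4] = 1.
The sequence repeats with period 4.
So u[43] = u[0 + ((43-0) mod 4)] = u[3] = 2.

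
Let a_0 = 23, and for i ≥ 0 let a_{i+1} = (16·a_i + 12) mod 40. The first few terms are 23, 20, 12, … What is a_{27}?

Listing terms: a_0 = 23, a_1 = 20, a_2 = 12, a_3 = 4, a_4 = 36, a_5 = 28, a_6 = 20.
Since a_6 = a_1 = 20, the sequence is eventually periodic: after a pre-period of length 1 it cycles with period 5.
For i ≥ 1, a_i depends only on (i - 1) mod 5. (27 - 1) mod 5 = 1, so a_{27} = a_2 = 12.

12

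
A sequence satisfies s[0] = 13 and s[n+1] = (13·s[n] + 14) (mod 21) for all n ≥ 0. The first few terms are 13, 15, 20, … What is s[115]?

We have s[0] = 13; s[1] = 15; s[2] = 20; s[3] = 1; s[4] = 6; s[5] = 8; s[6] = 13.
The sequence repeats with period 6.
So s[115] = s[0 + ((115-0) mod 6)] = s[1] = 15.

15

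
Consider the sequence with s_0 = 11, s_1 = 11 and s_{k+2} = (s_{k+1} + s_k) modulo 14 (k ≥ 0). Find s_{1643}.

Computing terms: s_0 = 11, s_1 = 11, s_2 = 8, s_3 = 5, s_4 = 13, s_5 = 4, s_6 = 3, s_7 = 7, s_8 = 10, s_9 = 3, s_{10} = 13, s_{11} = 2, s_{12} = 1, s_{13} = 3, s_{14} = 4, s_{15} = 7, s_{16} = 11, s_{17} = 4, s_{18} = 1, s_{19} = 5, s_{20} = 6, s_{21} = 11, s_{22} = 3, s_{23} = 0, s_{24} = 3, s_{25} = 3, s_{26} = 6, s_{27} = 9, s_{28} = 1, s_{29} = 10, s_{30} = 11, s_{31} = 7, s_{32} = 4, s_{33} = 11, s_{34} = 1, s_{35} = 12, s_{36} = 13, s_{37} = 11, s_{38} = 10, s_{39} = 7, s_{40} = 3, s_{41} = 10, s_{42} = 13, s_{43} = 9, s_{44} = 8, s_{45} = 3, s_{46} = 11, s_{47} = 0, s_{48} = 11, s_{49} = 11.
The sequence repeats with period 48.
So s_{1643} = s_{0 + ((1643-0) mod 48)} = s_{11} = 2.

2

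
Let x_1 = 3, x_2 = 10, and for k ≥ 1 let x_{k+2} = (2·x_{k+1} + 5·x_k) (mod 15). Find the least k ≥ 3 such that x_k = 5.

3

Computing terms: x_1 = 3; x_2 = 10; x_3 = 5; x_4 = 0; x_5 = 10; x_6 = 5.
Since (x_5, x_6) = (x_2, x_3) = (10, 5) (two consecutive terms determine the rest), the sequence is eventually periodic: after a pre-period of length 1 it cycles with period 3.
The value 5 first appears (with k ≥ 3) at x_3.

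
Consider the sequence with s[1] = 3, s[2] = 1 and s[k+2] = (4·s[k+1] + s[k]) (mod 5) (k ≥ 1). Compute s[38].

Listing terms: s[1] = 3; s[2] = 1; s[3] = 2; s[4] = 4; s[5] = 3; s[6] = 1.
Since (s[5], s[6]) = (s[1], s[2]) = (3, 1) (two consecutive terms determine the rest), the sequence is periodic with period 4.
So s[38] = s[1 + ((38-1) mod 4)] = s[2] = 1.

1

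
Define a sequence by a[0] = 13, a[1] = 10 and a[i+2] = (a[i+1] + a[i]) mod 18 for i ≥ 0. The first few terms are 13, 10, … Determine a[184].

We have a[0] = 13, a[1] = 10, a[2] = 5, a[3] = 15, a[4] = 2, a[5] = 17, a[6] = 1, a[7] = 0, a[8] = 1, a[9] = 1, a[10] = 2, a[11] = 3, a[12] = 5, a[13] = 8, a[14] = 13, a[15] = 3, a[16] = 16, a[17] = 1, a[18] = 17, a[19] = 0, a[20] = 17, a[21] = 17, a[22] = 16, a[23] = 15, a[24] = 13, a[25] = 10.
Since (a[24], a[25]) = (a[0], a[1]) = (13, 10) (two consecutive terms determine the rest), the sequence is periodic with period 24.
So a[184] = a[0 + ((184-0) mod 24)] = a[16] = 16.

16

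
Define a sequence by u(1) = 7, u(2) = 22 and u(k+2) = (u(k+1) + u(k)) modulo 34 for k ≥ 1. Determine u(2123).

Computing terms: u(1) = 7, u(2) = 22, u(3) = 29, u(4) = 17, u(5) = 12, u(6) = 29, u(7) = 7, u(8) = 2, u(9) = 9, u(10) = 11, u(11) = 20, u(12) = 31, u(13) = 17, u(14) = 14, u(15) = 31, u(16) = 11, u(17) = 8, u(18) = 19, u(19) = 27, u(20) = 12, u(21) = 5, u(22) = 17, u(23) = 22, u(24) = 5, u(25) = 27, u(26) = 32, u(27) = 25, u(28) = 23, u(29) = 14, u(30) = 3, u(31) = 17, u(32) = 20, u(33) = 3, u(34) = 23, u(35) = 26, u(36) = 15, u(37) = 7, u(38) = 22.
Since (u(37), u(38)) = (u(1), u(2)) = (7, 22) (two consecutive terms determine the rest), the sequence is periodic with period 36.
(2123 - 1) mod 36 = 34, so u(2123) = u(35) = 26.

26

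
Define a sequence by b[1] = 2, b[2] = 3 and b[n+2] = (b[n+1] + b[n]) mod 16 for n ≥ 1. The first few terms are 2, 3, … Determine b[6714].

13

Computing terms: b[1] = 2; b[2] = 3; b[3] = 5; b[4] = 8; b[5] = 13; b[6] = 5; b[7] = 2; b[8] = 7; b[9] = 9; b[10] = 0; b[11] = 9; b[12] = 9; b[13] = 2; b[14] = 11; b[15] = 13; b[16] = 8; b[17] = 5; b[18] = 13; b[19] = 2; b[20] = 15; b[21] = 1; b[22] = 0; b[23] = 1; b[24] = 1; b[25] = 2; b[26] = 3.
The sequence repeats with period 24.
(6714 - 1) mod 24 = 17, so b[6714] = b[18] = 13.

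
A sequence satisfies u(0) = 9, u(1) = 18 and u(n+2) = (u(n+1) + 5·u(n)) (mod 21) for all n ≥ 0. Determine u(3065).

We have u(0) = 9, u(1) = 18, u(2) = 0, u(3) = 6, u(4) = 6, u(5) = 15, u(6) = 3, u(7) = 15, u(8) = 9, u(9) = 0, u(10) = 3, u(11) = 3, u(12) = 18, u(13) = 12, u(14) = 18, u(15) = 15, u(16) = 0, u(17) = 12, u(18) = 12, u(19) = 9, u(20) = 6, u(21) = 9, u(22) = 18.
Since (u(21), u(22)) = (u(0), u(1)) = (9, 18) (two consecutive terms determine the rest), the sequence is periodic with period 21.
(3065 - 0) mod 21 = 20, so u(3065) = u(20) = 6.

6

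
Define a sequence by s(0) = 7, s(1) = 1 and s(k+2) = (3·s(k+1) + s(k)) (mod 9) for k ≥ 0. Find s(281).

Listing terms: s(0) = 7,  s(1) = 1,  s(2) = 1,  s(3) = 4,  s(4) = 4,  s(5) = 7,  s(6) = 7,  s(7) = 1.
The sequence repeats with period 6.
(281 - 0) mod 6 = 5, so s(281) = s(5) = 7.

7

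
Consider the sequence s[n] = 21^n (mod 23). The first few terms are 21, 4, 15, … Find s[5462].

18

We have s[1] = 21,  s[2] = 4,  s[3] = 15,  s[4] = 16,  s[5] = 14,  s[6] = 18,  s[7] = 10,  s[8] = 3,  s[9] = 17,  s[10] = 12,  s[11] = 22,  s[12] = 2,  s[13] = 19,  s[14] = 8,  s[15] = 7,  s[16] = 9,  s[17] = 5,  s[18] = 13,  s[19] = 20,  s[20] = 6,  s[21] = 11,  s[22] = 1,  s[23] = 21.
The sequence repeats with period 22.
So s[5462] = s[1 + ((5462-1) mod 22)] = s[6] = 18.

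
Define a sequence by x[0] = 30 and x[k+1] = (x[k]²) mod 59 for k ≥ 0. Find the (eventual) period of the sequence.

28

Listing terms: x[0] = 30, x[1] = 15, x[2] = 48, x[3] = 3, x[4] = 9, x[5] = 22, x[6] = 12, x[7] = 26, x[8] = 27, x[9] = 21, x[10] = 28, x[11] = 17, x[12] = 53, x[13] = 36, x[14] = 57, x[15] = 4, x[16] = 16, x[17] = 20, x[18] = 46, x[19] = 51, x[20] = 5, x[21] = 25, x[22] = 35, x[23] = 45, x[24] = 19, x[25] = 7, x[26] = 49, x[27] = 41, x[28] = 29, x[29] = 15.
Since x[29] = x[1] = 15, the sequence is eventually periodic: after a pre-period of length 1 it cycles with period 28.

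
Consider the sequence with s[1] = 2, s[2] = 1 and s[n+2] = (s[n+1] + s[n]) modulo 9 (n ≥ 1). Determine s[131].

6

Listing terms: s[1] = 2; s[2] = 1; s[3] = 3; s[4] = 4; s[5] = 7; s[6] = 2; s[7] = 0; s[8] = 2; s[9] = 2; s[10] = 4; s[11] = 6; s[12] = 1; s[13] = 7; s[14] = 8; s[15] = 6; s[16] = 5; s[17] = 2; s[18] = 7; s[19] = 0; s[20] = 7; s[21] = 7; s[22] = 5; s[23] = 3; s[24] = 8; s[25] = 2; s[26] = 1.
The sequence repeats with period 24.
So s[131] = s[1 + ((131-1) mod 24)] = s[11] = 6.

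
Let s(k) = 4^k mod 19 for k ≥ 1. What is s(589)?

We have s(1) = 4; s(2) = 16; s(3) = 7; s(4) = 9; s(5) = 17; s(6) = 11; s(7) = 6; s(8) = 5; s(9) = 1; s(10) = 4.
Since s(10) = s(1) = 4, the sequence is periodic with period 9.
So s(589) = s(1 + ((589-1) mod 9)) = s(4) = 9.

9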